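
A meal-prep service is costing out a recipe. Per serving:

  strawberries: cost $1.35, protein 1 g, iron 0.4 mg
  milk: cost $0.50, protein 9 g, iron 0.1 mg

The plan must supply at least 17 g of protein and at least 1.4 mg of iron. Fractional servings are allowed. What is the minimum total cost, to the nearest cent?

$4.98

With two linear requirements the optimum uses one or two foods; enumerate the corners.
strawberries only: max(17/1, 1.4/0.4) = 17 servings → $22.95.
milk only: max(17/9, 1.4/0.1) = 14 servings → $7.00.
strawberries + milk with both tight: 3.114 servings and 1.543 servings → $4.98.
The minimum over all feasible corners is $4.98.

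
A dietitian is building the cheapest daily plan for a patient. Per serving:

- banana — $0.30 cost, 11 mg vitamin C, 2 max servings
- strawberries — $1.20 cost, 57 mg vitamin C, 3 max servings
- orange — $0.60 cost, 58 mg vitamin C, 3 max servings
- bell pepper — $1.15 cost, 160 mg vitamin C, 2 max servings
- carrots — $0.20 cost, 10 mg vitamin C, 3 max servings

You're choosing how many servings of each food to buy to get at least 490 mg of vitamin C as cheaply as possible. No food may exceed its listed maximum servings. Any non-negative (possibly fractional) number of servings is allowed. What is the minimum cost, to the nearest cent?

$4.06

Cost per mg of vitamin C: bell pepper $0.0072, orange $0.0103, carrots $0.0200, strawberries $0.0211, banana $0.0273.
Take 2 servings of bell pepper: +320.0 mg vitamin C for $2.30 (total $2.30, still need 170.0 mg).
Take 2.931 servings of orange: +170.0 mg vitamin C for $1.76 (total $4.06, still need 0.0 mg).
Greedy by cheapest-per-mg is optimal for a single linear constraint, so the minimum cost is $4.06.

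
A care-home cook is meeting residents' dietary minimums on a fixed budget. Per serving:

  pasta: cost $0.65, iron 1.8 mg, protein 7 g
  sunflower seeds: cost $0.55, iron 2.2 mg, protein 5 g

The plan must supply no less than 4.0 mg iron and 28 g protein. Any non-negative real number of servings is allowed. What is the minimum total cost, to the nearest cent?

$2.60

At the optimum either one food covers both requirements or two foods hit both targets exactly; no other combination can be cheaper.
pasta only: max(4.0/1.8, 28/7) = 4 servings → $2.60.
sunflower seeds only: max(4.0/2.2, 28/5) = 5.6 servings → $3.08.
pasta + sunflower seeds: intersection lies outside the first quadrant.
Cheapest feasible corner: $2.60.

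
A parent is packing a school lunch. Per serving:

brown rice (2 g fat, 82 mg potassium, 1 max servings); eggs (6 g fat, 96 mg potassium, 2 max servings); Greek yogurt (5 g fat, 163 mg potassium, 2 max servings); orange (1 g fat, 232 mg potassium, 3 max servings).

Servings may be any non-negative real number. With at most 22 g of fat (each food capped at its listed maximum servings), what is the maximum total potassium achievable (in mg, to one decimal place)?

1216.0 mg

Potassium per g fat: orange 232, brown rice 41, Greek yogurt 32.6, eggs 16.
Take 3 servings of orange: uses 3 g fat, +696.0 mg potassium (running total 696.0 mg).
Take 1 serving of brown rice: uses 2 g fat, +82.0 mg potassium (running total 778.0 mg).
Take 2 servings of Greek yogurt: uses 10 g fat, +326.0 mg potassium (running total 1104.0 mg).
Take 1.167 servings of eggs: uses 7 g fat, +112.0 mg potassium (running total 1216.0 mg).
Greedy by best ratio exhausts the fat allowance optimally: 1216.0 mg.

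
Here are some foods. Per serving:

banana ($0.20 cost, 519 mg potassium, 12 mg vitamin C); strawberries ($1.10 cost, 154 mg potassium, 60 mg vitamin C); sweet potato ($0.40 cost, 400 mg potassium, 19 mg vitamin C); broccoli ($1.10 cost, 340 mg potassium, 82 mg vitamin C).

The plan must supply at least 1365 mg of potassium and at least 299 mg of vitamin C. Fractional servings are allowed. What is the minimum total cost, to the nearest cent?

$4.02

Check every corner: each single food scaled to meet both minima, and each pair solved so both constraints bind.
banana only: max(1365/519, 299/12) = 24.92 servings → $4.98.
strawberries only: max(1365/154, 299/60) = 8.864 servings → $9.75.
sweet potato only: max(1365/400, 299/19) = 15.74 servings → $6.29.
broccoli only: max(1365/340, 299/82) = 4.015 servings → $4.42.
banana + strawberries with both tight: 1.224 servings and 4.739 servings → $5.46.
banana + sweet potato with both targets exact would need a negative amount; discard.
banana + broccoli with both tight: 0.2669 servings and 3.607 servings → $4.02.
strawberries + sweet potato with both tight: 4.445 servings and 1.701 servings → $5.57.
strawberries + broccoli: intersection lies outside the first quadrant.
sweet potato + broccoli with both tight: 0.3899 servings and 3.556 servings → $4.07.
The minimum over all feasible corners is $4.02.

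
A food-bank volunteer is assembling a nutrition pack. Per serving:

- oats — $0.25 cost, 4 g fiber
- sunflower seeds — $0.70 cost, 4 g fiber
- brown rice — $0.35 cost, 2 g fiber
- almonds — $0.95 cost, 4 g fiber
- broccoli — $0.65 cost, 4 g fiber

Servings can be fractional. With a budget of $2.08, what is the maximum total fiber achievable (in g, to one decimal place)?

33.3 g

Fiber per dollar: oats 16, broccoli 6.154, sunflower seeds 5.714, brown rice 5.714, almonds 4.211.
With no serving limits, spend the whole cost allowance on oats: $2.08 / $0.25 × 4 g = 33.3 g.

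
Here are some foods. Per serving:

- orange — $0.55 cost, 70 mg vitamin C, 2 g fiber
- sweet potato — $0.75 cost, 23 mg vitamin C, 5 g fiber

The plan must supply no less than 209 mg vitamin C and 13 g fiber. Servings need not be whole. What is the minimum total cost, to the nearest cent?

orange only: max(209/70, 13/2) = 6.5 servings → $3.58.
sweet potato only: max(209/23, 13/5) = 9.087 servings → $6.82.
orange + sweet potato with both tight: 2.454 servings and 1.618 servings → $2.56.
Cheapest feasible corner: $2.56.

$2.56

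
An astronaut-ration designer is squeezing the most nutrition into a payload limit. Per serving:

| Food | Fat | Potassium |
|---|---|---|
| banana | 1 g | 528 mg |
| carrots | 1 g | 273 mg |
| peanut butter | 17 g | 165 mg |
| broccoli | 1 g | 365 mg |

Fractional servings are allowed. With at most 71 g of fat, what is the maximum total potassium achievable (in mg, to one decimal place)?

37488.0 mg

Potassium per g fat: banana 528, broccoli 365, carrots 273, peanut butter 9.706.
With no serving limits, spend the whole fat allowance on banana: 71 g / 1 g × 528 mg = 37488.0 mg.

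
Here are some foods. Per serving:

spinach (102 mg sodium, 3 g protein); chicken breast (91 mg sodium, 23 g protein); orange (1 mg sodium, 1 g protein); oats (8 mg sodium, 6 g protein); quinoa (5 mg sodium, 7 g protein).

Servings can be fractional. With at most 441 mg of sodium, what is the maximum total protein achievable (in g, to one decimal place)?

617.4 g

Protein per mg sodium: quinoa 1.4, orange 1, oats 0.75, chicken breast 0.2527, spinach 0.02941.
With no serving limits, spend the whole sodium allowance on quinoa: 441 mg / 5 mg × 7 g = 617.4 g.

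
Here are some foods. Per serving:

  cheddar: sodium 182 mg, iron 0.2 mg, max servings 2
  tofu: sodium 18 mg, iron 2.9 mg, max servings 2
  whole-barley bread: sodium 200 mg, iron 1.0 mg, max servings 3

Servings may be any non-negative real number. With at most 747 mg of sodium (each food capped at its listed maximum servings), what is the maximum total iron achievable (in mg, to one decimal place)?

Iron per mg sodium: tofu 0.1611, whole-barley bread 0.005, cheddar 0.001099.
Take 2 servings of tofu: uses 36 mg sodium, +5.8 mg iron (running total 5.8 mg).
Take 3 servings of whole-barley bread: uses 600 mg sodium, +3.0 mg iron (running total 8.8 mg).
Take 0.6099 servings of cheddar: uses 111 mg sodium, +0.1 mg iron (running total 8.9 mg).
Filling greedily by iron-per-mg sodium is optimal for one linear limit, giving 8.9 mg.

8.9 mg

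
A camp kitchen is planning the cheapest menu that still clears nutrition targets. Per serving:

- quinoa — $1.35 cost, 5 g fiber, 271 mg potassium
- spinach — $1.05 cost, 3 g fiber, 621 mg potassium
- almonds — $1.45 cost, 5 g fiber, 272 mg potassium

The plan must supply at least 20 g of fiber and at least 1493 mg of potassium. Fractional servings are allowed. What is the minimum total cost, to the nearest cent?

quinoa only: max(20/5, 1493/271) = 5.509 servings → $7.44.
spinach only: max(20/3, 1493/621) = 6.667 servings → $7.00.
almonds only: max(20/5, 1493/272) = 5.489 servings → $7.96.
quinoa + spinach with both tight: 3.465 servings and 0.8922 servings → $5.61.
quinoa + almonds: intersection lies outside the first quadrant.
spinach + almonds with both tight: 0.8847 servings and 3.469 servings → $5.96.
The minimum over all feasible corners is $5.61.

$5.61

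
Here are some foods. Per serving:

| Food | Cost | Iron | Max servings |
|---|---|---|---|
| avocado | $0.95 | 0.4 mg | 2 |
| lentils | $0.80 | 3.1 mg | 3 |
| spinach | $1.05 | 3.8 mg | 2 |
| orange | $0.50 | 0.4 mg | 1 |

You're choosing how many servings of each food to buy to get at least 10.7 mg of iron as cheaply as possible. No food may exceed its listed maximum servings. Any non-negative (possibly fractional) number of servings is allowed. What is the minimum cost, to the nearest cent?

$2.79

Cost per mg of iron: lentils $0.2581, spinach $0.2763, orange $1.2500, avocado $2.3750.
Take 3 servings of lentils: +9.3 mg iron for $2.40 (total $2.40, still need 1.4 mg).
Take 0.3684 servings of spinach: +1.4 mg iron for $0.39 (total $2.79, still need 0.0 mg).
Filling from the cheapest source first is optimal under one linear minimum: $2.79.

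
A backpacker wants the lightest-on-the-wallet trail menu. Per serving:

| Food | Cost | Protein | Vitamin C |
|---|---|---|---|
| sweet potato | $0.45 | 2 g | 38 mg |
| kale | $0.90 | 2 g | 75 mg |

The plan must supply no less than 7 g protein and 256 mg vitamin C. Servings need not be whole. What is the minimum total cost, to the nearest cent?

Compare the cost at each extreme point of the feasible region.
sweet potato only: max(7/2, 256/38) = 6.737 servings → $3.03.
kale only: max(7/2, 256/75) = 3.5 servings → $3.15.
sweet potato + kale with both tight: 0.1757 servings and 3.324 servings → $3.07.
The minimum over all feasible corners is $3.03.

$3.03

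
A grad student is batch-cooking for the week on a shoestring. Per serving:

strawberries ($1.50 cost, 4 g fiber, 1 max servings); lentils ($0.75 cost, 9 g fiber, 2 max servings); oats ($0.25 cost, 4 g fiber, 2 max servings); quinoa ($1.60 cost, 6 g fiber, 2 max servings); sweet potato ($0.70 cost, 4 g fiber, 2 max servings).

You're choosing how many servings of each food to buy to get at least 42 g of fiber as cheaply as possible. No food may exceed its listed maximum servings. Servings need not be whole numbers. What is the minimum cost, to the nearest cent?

Cost per g of fiber: oats $0.0625, lentils $0.0833, sweet potato $0.1750, quinoa $0.2667, strawberries $0.3750.
Take 2 servings of oats: +8.0 g fiber for $0.50 (total $0.50, still need 34.0 g).
Take 2 servings of lentils: +18.0 g fiber for $1.50 (total $2.00, still need 16.0 g).
Take 2 servings of sweet potato: +8.0 g fiber for $1.40 (total $3.40, still need 8.0 g).
Take 1.333 servings of quinoa: +8.0 g fiber for $2.13 (total $5.53, still need 0.0 g).
Greedy by cheapest-per-g is optimal for a single linear constraint, so the minimum cost is $5.53.

$5.53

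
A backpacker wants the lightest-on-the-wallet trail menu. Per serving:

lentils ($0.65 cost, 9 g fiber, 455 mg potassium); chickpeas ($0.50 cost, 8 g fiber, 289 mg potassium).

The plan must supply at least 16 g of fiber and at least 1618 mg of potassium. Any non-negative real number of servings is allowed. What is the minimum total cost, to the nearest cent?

$2.31

Compare the cost at each extreme point of the feasible region.
lentils only: max(16/9, 1618/455) = 3.556 servings → $2.31.
chickpeas only: max(16/8, 1618/289) = 5.599 servings → $2.80.
lentils + chickpeas: intersection lies outside the first quadrant.
Cheapest feasible corner: $2.31.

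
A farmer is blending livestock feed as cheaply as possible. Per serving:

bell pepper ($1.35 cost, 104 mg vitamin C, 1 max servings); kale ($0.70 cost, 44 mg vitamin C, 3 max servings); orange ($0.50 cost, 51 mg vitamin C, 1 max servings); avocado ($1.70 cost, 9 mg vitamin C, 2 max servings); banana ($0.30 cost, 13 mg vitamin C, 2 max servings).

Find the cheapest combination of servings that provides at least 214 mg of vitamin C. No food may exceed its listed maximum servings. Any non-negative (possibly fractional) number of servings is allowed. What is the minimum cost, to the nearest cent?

Cost per mg of vitamin C: orange $0.0098, bell pepper $0.0130, kale $0.0159, banana $0.0231, avocado $0.1889.
Take 1 serving of orange: +51.0 mg vitamin C for $0.50 (total $0.50, still need 163.0 mg).
Take 1 serving of bell pepper: +104.0 mg vitamin C for $1.35 (total $1.85, still need 59.0 mg).
Take 1.341 servings of kale: +59.0 mg vitamin C for $0.94 (total $2.79, still need 0.0 mg).
Filling from the cheapest source first is optimal under one linear minimum: $2.79.

$2.79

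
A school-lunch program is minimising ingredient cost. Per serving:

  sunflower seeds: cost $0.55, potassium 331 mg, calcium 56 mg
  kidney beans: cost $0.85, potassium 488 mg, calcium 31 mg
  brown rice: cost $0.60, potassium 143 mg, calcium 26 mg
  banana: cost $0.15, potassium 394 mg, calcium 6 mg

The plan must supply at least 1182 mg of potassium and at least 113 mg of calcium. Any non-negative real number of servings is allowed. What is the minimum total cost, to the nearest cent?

Minimising a linear cost over {potassium ≥ 1182, calcium ≥ 113, servings ≥ 0} — the optimum is at a vertex, using one or two foods.
sunflower seeds only: max(1182/331, 113/56) = 3.571 servings → $1.96.
kidney beans only: max(1182/488, 113/31) = 3.645 servings → $3.10.
brown rice only: max(1182/143, 113/26) = 8.266 servings → $4.96.
banana only: max(1182/394, 113/6) = 18.83 servings → $2.83.
sunflower seeds + kidney beans with both tight: 1.084 servings and 1.687 servings → $2.03.
sunflower seeds + brown rice: intersection lies outside the first quadrant.
sunflower seeds + banana with both tight: 1.864 servings and 1.434 servings → $1.24.
kidney beans + brown rice with both tight: 1.765 servings and 2.241 servings → $2.85.
kidney beans + banana with both targets exact would need a negative amount; discard.
brown rice + banana with both tight: 3.988 servings and 1.553 servings → $2.63.
The minimum over all feasible corners is $1.24.

$1.24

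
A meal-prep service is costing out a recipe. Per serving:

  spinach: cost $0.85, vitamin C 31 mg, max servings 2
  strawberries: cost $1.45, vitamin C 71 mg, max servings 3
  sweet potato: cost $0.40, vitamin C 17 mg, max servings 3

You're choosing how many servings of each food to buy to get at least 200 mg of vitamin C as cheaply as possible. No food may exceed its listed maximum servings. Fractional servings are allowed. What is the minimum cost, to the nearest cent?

Cost per mg of vitamin C: strawberries $0.0204, sweet potato $0.0235, spinach $0.0274.
Take 2.817 servings of strawberries: +200.0 mg vitamin C for $4.08 (total $4.08, still need 0.0 mg).
Filling from the cheapest source first is optimal under one linear minimum: $4.08.

$4.08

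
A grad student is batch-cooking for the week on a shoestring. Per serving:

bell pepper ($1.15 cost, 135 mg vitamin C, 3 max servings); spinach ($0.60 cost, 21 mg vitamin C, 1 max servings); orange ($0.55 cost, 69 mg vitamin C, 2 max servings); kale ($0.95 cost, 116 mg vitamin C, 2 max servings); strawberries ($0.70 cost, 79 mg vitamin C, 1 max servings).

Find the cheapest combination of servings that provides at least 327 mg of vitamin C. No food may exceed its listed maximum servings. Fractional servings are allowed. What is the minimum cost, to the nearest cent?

Cost per mg of vitamin C: orange $0.0080, kale $0.0082, bell pepper $0.0085, strawberries $0.0089, spinach $0.0286.
Take 2 servings of orange: +138.0 mg vitamin C for $1.10 (total $1.10, still need 189.0 mg).
Take 1.629 servings of kale: +189.0 mg vitamin C for $1.55 (total $2.65, still need 0.0 mg).
Greedy by cheapest-per-mg is optimal for a single linear constraint, so the minimum cost is $2.65.

$2.65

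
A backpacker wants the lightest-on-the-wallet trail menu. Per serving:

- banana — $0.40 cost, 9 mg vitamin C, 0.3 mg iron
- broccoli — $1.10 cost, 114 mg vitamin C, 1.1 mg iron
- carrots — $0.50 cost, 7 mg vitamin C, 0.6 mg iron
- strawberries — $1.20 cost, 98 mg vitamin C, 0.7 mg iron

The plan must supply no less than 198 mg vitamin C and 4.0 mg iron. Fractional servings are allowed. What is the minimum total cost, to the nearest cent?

$3.61

Minimising a linear cost over {vitamin C ≥ 198, iron ≥ 4.0, servings ≥ 0} — the optimum is at a vertex, using one or two foods.
banana only: max(198/9, 4.0/0.3) = 22 servings → $8.80.
broccoli only: max(198/114, 4.0/1.1) = 3.636 servings → $4.00.
carrots only: max(198/7, 4.0/0.6) = 28.29 servings → $14.14.
strawberries only: max(198/98, 4.0/0.7) = 5.714 servings → $6.86.
banana + broccoli with both tight: 9.802 servings and 0.963 servings → $4.98.
banana + carrots: the both-tight solution has a negative serving — not a feasible corner.
banana + strawberries with both tight: 10.97 servings and 1.013 servings → $5.60.
broccoli + carrots with both tight: 1.496 servings and 3.924 servings → $3.61.
broccoli + strawberries: intersection lies outside the first quadrant.
carrots + strawberries with both tight: 4.701 servings and 1.685 servings → $4.37.
Cheapest feasible corner: $3.61.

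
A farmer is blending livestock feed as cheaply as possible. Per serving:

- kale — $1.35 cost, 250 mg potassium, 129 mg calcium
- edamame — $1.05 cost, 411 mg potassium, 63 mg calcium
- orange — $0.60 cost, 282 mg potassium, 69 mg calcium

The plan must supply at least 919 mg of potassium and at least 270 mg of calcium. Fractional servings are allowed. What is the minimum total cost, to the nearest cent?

$2.35

kale only: max(919/250, 270/129) = 3.676 servings → $4.96.
edamame only: max(919/411, 270/63) = 4.286 servings → $4.50.
orange only: max(919/282, 270/69) = 3.913 servings → $2.35.
kale + edamame with both tight: 1.424 servings and 1.37 servings → $3.36.
kale + orange with both tight: 0.6655 servings and 2.669 servings → $2.50.
edamame + orange: the both-tight solution has a negative serving — not a feasible corner.
So the least-cost plan costs $2.35.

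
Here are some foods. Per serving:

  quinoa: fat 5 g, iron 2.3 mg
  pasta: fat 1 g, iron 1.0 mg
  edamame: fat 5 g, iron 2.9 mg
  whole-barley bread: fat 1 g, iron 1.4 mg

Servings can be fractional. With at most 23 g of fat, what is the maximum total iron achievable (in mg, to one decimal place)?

Iron per g fat: whole-barley bread 1.4, pasta 1, edamame 0.58, quinoa 0.46.
With no serving limits, spend the whole fat allowance on whole-barley bread: 23 g / 1 g × 1.4 mg = 32.2 mg.

32.2 mg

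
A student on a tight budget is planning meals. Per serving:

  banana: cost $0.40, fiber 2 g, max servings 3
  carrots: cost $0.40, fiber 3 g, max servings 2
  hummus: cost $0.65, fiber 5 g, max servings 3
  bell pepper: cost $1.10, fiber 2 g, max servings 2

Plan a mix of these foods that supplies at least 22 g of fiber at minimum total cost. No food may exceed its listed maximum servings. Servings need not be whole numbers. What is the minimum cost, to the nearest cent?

$2.95

Cost per g of fiber: hummus $0.1300, carrots $0.1333, banana $0.2000, bell pepper $0.5500.
Take 3 servings of hummus: +15.0 g fiber for $1.95 (total $1.95, still need 7.0 g).
Take 2 servings of carrots: +6.0 g fiber for $0.80 (total $2.75, still need 1.0 g).
Take 0.5 servings of banana: +1.0 g fiber for $0.20 (total $2.95, still need 0.0 g).
Filling from the cheapest source first is optimal under one linear minimum: $2.95.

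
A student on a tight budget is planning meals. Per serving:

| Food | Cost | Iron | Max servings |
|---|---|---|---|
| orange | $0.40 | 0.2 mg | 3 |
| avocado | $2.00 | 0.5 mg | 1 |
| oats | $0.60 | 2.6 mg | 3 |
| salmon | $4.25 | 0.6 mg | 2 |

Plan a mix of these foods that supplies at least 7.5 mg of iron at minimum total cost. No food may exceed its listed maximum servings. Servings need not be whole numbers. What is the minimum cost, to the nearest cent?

$1.73

Cost per mg of iron: oats $0.2308, orange $2.0000, avocado $4.0000, salmon $7.0833.
Take 2.885 servings of oats: +7.5 mg iron for $1.73 (total $1.73, still need 0.0 mg).
Filling from the cheapest source first is optimal under one linear minimum: $1.73.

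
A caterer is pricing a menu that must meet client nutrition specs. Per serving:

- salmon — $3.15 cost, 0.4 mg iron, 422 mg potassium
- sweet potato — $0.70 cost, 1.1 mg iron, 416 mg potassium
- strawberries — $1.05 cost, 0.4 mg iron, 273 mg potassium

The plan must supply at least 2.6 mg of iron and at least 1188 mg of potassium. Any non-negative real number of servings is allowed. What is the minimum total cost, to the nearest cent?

$2.00

With two linear requirements the optimum uses one or two foods; enumerate the corners.
salmon only: max(2.6/0.4, 1188/422) = 6.5 servings → $20.48.
sweet potato only: max(2.6/1.1, 1188/416) = 2.856 servings → $2.00.
strawberries only: max(2.6/0.4, 1188/273) = 6.5 servings → $6.83.
salmon + sweet potato with both tight: 0.7562 servings and 2.089 servings → $3.84.
salmon + strawberries with both targets exact would need a negative amount; discard.
sweet potato + strawberries with both tight: 1.752 servings and 1.682 servings → $2.99.
So the least-cost plan costs $2.00.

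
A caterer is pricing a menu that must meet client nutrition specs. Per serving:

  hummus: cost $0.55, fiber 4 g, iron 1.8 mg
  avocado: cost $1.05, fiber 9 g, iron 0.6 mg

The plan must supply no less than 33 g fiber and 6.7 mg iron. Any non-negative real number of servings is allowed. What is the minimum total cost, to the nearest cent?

$4.09

hummus only: max(33/4, 6.7/1.8) = 8.25 servings → $4.54.
avocado only: max(33/9, 6.7/0.6) = 11.17 servings → $11.72.
hummus + avocado with both tight: 2.935 servings and 2.362 servings → $4.09.
Cheapest feasible corner: $4.09.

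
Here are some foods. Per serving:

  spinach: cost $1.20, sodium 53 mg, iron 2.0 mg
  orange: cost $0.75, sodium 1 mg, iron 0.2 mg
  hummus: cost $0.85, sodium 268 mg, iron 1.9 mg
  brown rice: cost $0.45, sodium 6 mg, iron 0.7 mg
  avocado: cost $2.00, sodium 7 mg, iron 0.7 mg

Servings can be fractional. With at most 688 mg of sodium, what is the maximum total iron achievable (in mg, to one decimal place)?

137.6 mg

Iron per mg sodium: orange 0.2, brown rice 0.1167, avocado 0.1, spinach 0.03774, hummus 0.00709.
With no serving limits, spend the whole sodium allowance on orange: 688 mg / 1 mg × 0.2 mg = 137.6 mg.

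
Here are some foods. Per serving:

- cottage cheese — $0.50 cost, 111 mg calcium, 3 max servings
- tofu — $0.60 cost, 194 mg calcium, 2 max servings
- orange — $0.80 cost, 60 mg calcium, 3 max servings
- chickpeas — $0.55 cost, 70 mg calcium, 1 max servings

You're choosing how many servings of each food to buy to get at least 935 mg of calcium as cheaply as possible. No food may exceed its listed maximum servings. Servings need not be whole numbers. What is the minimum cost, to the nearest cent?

Cost per mg of calcium: tofu $0.0031, cottage cheese $0.0045, chickpeas $0.0079, orange $0.0133.
Take 2 servings of tofu: +388.0 mg calcium for $1.20 (total $1.20, still need 547.0 mg).
Take 3 servings of cottage cheese: +333.0 mg calcium for $1.50 (total $2.70, still need 214.0 mg).
Take 1 serving of chickpeas: +70.0 mg calcium for $0.55 (total $3.25, still need 144.0 mg).
Take 2.4 servings of orange: +144.0 mg calcium for $1.92 (total $5.17, still need 0.0 mg).
Filling from the cheapest source first is optimal under one linear minimum: $5.17.

$5.17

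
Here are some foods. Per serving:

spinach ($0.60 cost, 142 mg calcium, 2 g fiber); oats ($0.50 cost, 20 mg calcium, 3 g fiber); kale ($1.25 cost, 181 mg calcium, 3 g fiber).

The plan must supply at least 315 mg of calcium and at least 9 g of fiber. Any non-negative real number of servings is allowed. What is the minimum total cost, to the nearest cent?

spinach only: max(315/142, 9/2) = 4.5 servings → $2.70.
oats only: max(315/20, 9/3) = 15.75 servings → $7.88.
kale only: max(315/181, 9/3) = 3 servings → $3.75.
spinach + oats with both tight: 1.982 servings and 1.679 servings → $2.03.
spinach + kale: intersection lies outside the first quadrant.
oats + kale with both tight: 1.416 servings and 1.584 servings → $2.69.
The minimum over all feasible corners is $2.03.

$2.03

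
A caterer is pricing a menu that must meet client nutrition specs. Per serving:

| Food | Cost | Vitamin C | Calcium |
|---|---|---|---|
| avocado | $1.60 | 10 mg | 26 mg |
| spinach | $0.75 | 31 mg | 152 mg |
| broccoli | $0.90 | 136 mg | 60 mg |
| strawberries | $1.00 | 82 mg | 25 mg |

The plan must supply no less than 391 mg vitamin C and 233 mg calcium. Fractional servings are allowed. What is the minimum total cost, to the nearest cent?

$2.83

avocado only: max(391/10, 233/26) = 39.1 servings → $62.56.
spinach only: max(391/31, 233/152) = 12.61 servings → $9.46.
broccoli only: max(391/136, 233/60) = 3.883 servings → $3.50.
strawberries only: max(391/82, 233/25) = 9.32 servings → $9.32.
avocado + spinach: the both-tight solution has a negative serving — not a feasible corner.
avocado + broccoli with both tight: 2.802 servings and 2.669 servings → $6.89.
avocado + strawberries with both tight: 4.958 servings and 4.164 servings → $12.10.
spinach + broccoli with both tight: 0.4374 servings and 2.775 servings → $2.83.
spinach + strawberries with both tight: 0.7983 servings and 4.467 servings → $5.07.
broccoli + strawberries: intersection lies outside the first quadrant.
The minimum over all feasible corners is $2.83.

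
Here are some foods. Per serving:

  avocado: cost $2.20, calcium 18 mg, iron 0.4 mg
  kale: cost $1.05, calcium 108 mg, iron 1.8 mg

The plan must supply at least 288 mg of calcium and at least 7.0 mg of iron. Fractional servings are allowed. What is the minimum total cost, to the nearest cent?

At the optimum either one food covers both requirements or two foods hit both targets exactly; no other combination can be cheaper.
avocado only: max(288/18, 7.0/0.4) = 17.5 servings → $38.50.
kale only: max(288/108, 7.0/1.8) = 3.889 servings → $4.08.
avocado + kale: intersection lies outside the first quadrant.
The minimum over all feasible corners is $4.08.

$4.08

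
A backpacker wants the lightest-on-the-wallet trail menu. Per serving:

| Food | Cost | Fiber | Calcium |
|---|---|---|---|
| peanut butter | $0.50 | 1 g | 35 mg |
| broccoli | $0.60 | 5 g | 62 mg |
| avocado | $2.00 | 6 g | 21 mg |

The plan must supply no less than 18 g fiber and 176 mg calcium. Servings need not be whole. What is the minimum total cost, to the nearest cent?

$2.16

A basic optimal solution has at most two foods positive. Try each food alone and each pair with both targets met exactly.
peanut butter only: max(18/1, 176/35) = 18 servings → $9.00.
broccoli only: max(18/5, 176/62) = 3.6 servings → $2.16.
avocado only: max(18/6, 176/21) = 8.381 servings → $16.76.
peanut butter + broccoli: intersection lies outside the first quadrant.
peanut butter + avocado with both tight: 3.587 servings and 2.402 servings → $6.60.
broccoli + avocado with both tight: 2.539 servings and 0.8839 servings → $3.29.
The minimum over all feasible corners is $2.16.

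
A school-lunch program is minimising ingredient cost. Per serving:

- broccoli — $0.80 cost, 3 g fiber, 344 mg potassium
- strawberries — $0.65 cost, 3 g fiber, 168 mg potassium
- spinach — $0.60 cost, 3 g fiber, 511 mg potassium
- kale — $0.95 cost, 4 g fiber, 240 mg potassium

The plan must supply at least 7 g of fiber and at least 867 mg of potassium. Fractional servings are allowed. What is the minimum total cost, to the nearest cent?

Minimising a linear cost over {fiber ≥ 7, potassium ≥ 867, servings ≥ 0} — the optimum is at a vertex, using one or two foods.
broccoli only: max(7/3, 867/344) = 2.52 servings → $2.02.
strawberries only: max(7/3, 867/168) = 5.161 servings → $3.35.
spinach only: max(7/3, 867/511) = 2.333 servings → $1.40.
kale only: max(7/4, 867/240) = 3.612 servings → $3.43.
broccoli + strawberries with both targets exact would need a negative amount; discard.
broccoli + spinach with both tight: 1.948 servings and 0.3852 servings → $1.79.
broccoli + kale: the both-tight solution has a negative serving — not a feasible corner.
strawberries + spinach with both tight: 0.9485 servings and 1.385 servings → $1.45.
strawberries + kale with both targets exact would need a negative amount; discard.
spinach + kale with both tight: 1.35 servings and 0.7372 servings → $1.51.
The minimum over all feasible corners is $1.40.

$1.40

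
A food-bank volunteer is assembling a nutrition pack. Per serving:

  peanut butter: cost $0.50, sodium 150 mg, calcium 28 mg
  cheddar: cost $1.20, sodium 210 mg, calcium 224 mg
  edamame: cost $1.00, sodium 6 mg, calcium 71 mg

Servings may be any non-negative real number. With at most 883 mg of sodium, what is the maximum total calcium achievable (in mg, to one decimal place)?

10448.8 mg

Calcium per mg sodium: edamame 11.83, cheddar 1.067, peanut butter 0.1867.
With no serving limits, spend the whole sodium allowance on edamame: 883 mg / 6 mg × 71 mg = 10448.8 mg.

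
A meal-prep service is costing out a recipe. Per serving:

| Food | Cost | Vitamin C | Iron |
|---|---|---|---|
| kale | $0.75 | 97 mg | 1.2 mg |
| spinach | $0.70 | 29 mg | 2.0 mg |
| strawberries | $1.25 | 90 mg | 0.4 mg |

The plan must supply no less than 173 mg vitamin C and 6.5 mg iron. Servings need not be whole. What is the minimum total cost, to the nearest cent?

$2.60

A basic optimal solution has at most two foods positive. Try each food alone and each pair with both targets met exactly.
kale only: max(173/97, 6.5/1.2) = 5.417 servings → $4.06.
spinach only: max(173/29, 6.5/2.0) = 5.966 servings → $4.18.
strawberries only: max(173/90, 6.5/0.4) = 16.25 servings → $20.31.
kale + spinach with both tight: 0.9893 servings and 2.656 servings → $2.60.
kale + strawberries: intersection lies outside the first quadrant.
spinach + strawberries with both tight: 3.063 servings and 0.9353 servings → $3.31.
The minimum over all feasible corners is $2.60.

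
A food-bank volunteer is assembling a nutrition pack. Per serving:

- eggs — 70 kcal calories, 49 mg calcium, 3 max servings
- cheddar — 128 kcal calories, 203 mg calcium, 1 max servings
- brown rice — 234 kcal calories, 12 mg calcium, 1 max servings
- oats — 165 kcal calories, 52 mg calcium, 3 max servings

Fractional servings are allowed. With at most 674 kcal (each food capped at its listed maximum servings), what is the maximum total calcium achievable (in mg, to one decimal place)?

455.9 mg

Calcium per kcal: cheddar 1.586, eggs 0.7, oats 0.3152, brown rice 0.05128.
Take 1 serving of cheddar: uses 128 kcal, +203.0 mg calcium (running total 203.0 mg).
Take 3 servings of eggs: uses 210 kcal, +147.0 mg calcium (running total 350.0 mg).
Take 2.036 servings of oats: uses 336 kcal, +105.9 mg calcium (running total 455.9 mg).
Greedy by best ratio exhausts the calories allowance optimally: 455.9 mg.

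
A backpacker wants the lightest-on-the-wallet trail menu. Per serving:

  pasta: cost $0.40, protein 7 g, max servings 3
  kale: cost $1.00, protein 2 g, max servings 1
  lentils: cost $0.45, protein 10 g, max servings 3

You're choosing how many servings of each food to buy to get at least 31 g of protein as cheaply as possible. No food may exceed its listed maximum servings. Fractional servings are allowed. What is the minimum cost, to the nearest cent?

Cost per g of protein: lentils $0.0450, pasta $0.0571, kale $0.5000.
Take 3 servings of lentils: +30.0 g protein for $1.35 (total $1.35, still need 1.0 g).
Take 0.1429 servings of pasta: +1.0 g protein for $0.06 (total $1.41, still need 0.0 g).
Filling from the cheapest source first is optimal under one linear minimum: $1.41.

$1.41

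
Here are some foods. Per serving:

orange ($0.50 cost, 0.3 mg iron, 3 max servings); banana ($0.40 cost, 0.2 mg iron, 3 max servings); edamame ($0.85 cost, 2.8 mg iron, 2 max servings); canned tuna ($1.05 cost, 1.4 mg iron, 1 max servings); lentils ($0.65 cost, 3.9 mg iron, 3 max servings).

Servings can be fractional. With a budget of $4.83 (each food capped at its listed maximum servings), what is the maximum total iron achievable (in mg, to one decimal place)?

Iron per dollar: lentils 6, edamame 3.294, canned tuna 1.333, orange 0.6, banana 0.5.
Take 3 servings of lentils: spends $1.95, +11.7 mg iron (running total 11.7 mg).
Take 2 servings of edamame: spends $1.70, +5.6 mg iron (running total 17.3 mg).
Take 1 serving of canned tuna: spends $1.05, +1.4 mg iron (running total 18.7 mg).
Take 0.26 servings of orange: spends $0.13, +0.1 mg iron (running total 18.8 mg).
Filling greedily by iron-per-dollar is optimal for one linear limit, giving 18.8 mg.

18.8 mg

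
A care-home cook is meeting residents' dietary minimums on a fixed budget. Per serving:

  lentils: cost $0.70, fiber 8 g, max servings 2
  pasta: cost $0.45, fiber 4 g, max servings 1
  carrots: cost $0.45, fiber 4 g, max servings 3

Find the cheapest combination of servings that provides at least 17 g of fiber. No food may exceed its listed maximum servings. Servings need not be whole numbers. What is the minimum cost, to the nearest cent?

$1.51

Cost per g of fiber: lentils $0.0875, pasta $0.1125, carrots $0.1125.
Take 2 servings of lentils: +16.0 g fiber for $1.40 (total $1.40, still need 1.0 g).
Take 0.25 servings of pasta: +1.0 g fiber for $0.11 (total $1.51, still need 0.0 g).
Greedy by cheapest-per-g is optimal for a single linear constraint, so the minimum cost is $1.51.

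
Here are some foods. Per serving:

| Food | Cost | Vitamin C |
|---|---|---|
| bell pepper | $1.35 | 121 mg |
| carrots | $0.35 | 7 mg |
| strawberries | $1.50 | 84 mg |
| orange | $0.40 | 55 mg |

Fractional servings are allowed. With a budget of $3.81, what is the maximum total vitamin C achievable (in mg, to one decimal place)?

523.9 mg

Vitamin C per dollar: orange 137.5, bell pepper 89.63, strawberries 56, carrots 20.
With no serving limits, spend the whole cost allowance on orange: $3.81 / $0.40 × 55 mg = 523.9 mg.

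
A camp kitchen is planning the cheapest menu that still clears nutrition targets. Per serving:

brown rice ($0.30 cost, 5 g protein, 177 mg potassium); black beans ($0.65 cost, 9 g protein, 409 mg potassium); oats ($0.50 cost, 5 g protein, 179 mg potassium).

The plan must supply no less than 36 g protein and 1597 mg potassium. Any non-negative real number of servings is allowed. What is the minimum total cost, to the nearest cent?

$2.55

The cheapest plan sits at a corner of the feasible region — with two constraints it uses at most two foods.
brown rice only: max(36/5, 1597/177) = 9.023 servings → $2.71.
black beans only: max(36/9, 1597/409) = 4 servings → $2.60.
oats only: max(36/5, 1597/179) = 8.922 servings → $4.46.
brown rice + black beans with both tight: 0.7765 servings and 3.569 servings → $2.55.
brown rice + oats with both targets exact would need a negative amount; discard.
black beans + oats with both tight: 3.551 servings and 0.8088 servings → $2.71.
So the least-cost plan costs $2.55.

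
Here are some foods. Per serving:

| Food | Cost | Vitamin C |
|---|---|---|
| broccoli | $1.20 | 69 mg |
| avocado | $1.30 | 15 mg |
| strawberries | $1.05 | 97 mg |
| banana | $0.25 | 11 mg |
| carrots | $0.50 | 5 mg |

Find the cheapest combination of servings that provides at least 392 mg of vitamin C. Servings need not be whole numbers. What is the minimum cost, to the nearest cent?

Cost per mg of vitamin C: strawberries $0.0108, broccoli $0.0174, banana $0.0227, avocado $0.0867, carrots $0.1000.
With no serving limits, use only strawberries: 392 mg / 97 mg = 4.041 servings × $1.05 = $4.24.

$4.24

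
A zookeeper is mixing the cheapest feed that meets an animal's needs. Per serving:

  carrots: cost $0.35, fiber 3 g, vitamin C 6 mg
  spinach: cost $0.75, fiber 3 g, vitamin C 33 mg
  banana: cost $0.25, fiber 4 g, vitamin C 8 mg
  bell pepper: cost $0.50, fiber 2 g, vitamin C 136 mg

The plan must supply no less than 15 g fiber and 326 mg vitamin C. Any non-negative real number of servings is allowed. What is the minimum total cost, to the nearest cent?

$1.78

This is a tiny linear program; its minimum lies at a vertex of the feasible set. List the vertices and price them.
carrots only: max(15/3, 326/6) = 54.33 servings → $19.02.
spinach only: max(15/3, 326/33) = 9.879 servings → $7.41.
banana only: max(15/4, 326/8) = 40.75 servings → $10.19.
bell pepper only: max(15/2, 326/136) = 7.5 servings → $3.75.
carrots + spinach: the both-tight solution has a negative serving — not a feasible corner.
carrots + banana (both tight): parallel constraints — no distinct corner.
carrots + bell pepper with both tight: 3.505 servings and 2.242 servings → $2.35.
spinach + banana: intersection lies outside the first quadrant.
spinach + bell pepper with both tight: 4.058 servings and 1.412 servings → $3.75.
banana + bell pepper with both tight: 2.629 servings and 2.242 servings → $1.78.
Cheapest feasible corner: $1.78.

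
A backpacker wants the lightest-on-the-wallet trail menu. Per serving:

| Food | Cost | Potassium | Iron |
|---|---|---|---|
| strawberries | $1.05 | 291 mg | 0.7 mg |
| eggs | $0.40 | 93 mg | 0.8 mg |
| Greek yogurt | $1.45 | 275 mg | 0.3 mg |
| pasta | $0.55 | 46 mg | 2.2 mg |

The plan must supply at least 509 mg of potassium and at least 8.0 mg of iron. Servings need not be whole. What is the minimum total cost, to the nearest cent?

$2.90

Check every corner: each single food scaled to meet both minima, and each pair solved so both constraints bind.
strawberries only: max(509/291, 8.0/0.7) = 11.43 servings → $12.00.
eggs only: max(509/93, 8.0/0.8) = 10 servings → $4.00.
Greek yogurt only: max(509/275, 8.0/0.3) = 26.67 servings → $38.67.
pasta only: max(509/46, 8.0/2.2) = 11.07 servings → $6.09.
strawberries + eggs with both targets exact would need a negative amount; discard.
strawberries + Greek yogurt: the both-tight solution has a negative serving — not a feasible corner.
strawberries + pasta with both tight: 1.237 servings and 3.243 servings → $3.08.
eggs + Greek yogurt: the both-tight solution has a negative serving — not a feasible corner.
eggs + pasta with both tight: 4.48 servings and 2.007 servings → $2.90.
Greek yogurt + pasta with both tight: 1.272 servings and 3.463 servings → $3.75.
The minimum over all feasible corners is $2.90.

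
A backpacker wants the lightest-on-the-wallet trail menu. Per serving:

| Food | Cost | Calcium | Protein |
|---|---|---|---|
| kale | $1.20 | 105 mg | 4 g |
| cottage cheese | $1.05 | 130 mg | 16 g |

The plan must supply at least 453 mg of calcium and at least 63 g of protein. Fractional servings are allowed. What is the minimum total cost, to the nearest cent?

An LP optimum is at a vertex; with two nutrient constraints at most two foods are used. Check each candidate.
kale only: max(453/105, 63/4) = 15.75 servings → $18.90.
cottage cheese only: max(453/130, 63/16) = 3.938 servings → $4.13.
kale + cottage cheese: intersection lies outside the first quadrant.
So the least-cost plan costs $4.13.

$4.13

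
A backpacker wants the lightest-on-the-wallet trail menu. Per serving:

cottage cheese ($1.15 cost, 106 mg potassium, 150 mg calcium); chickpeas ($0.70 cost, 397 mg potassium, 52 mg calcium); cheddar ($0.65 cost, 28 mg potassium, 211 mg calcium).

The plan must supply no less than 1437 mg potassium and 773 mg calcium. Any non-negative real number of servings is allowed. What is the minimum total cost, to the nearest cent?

$4.23

Two binding constraints pin down two serving amounts, so the optimal mix uses at most two foods. The candidates are each food alone (scaled to the tighter of potassium/calcium) and each pair with both constraints tight.
cottage cheese only: max(1437/106, 773/150) = 13.56 servings → $15.59.
chickpeas only: max(1437/397, 773/52) = 14.87 servings → $10.41.
cheddar only: max(1437/28, 773/211) = 51.32 servings → $33.36.
cottage cheese + chickpeas with both tight: 4.296 servings and 2.473 servings → $6.67.
cottage cheese + cheddar with both targets exact would need a negative amount; discard.
chickpeas + cheddar with both tight: 3.421 servings and 2.82 servings → $4.23.
The minimum over all feasible corners is $4.23.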